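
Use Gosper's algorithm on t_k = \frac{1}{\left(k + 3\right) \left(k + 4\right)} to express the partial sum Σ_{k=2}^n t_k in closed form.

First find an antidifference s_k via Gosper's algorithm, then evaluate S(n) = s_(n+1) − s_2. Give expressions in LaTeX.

The ratio is (k + 3)/(k + 5).
Normal form (A,B,C) = (k + 3, k + 5, 1).
Need (k + 3)·f(k+1) − (k + 4)·f(k) = 1.
From deg A=1, deg B=1, deg C=0: d=1.
Coefficient equations give f(k) = k/3.
Get s_k = R·t_k = k/(3*(k + 3)) with R(k) = B(k−1)f(k)/C(k) = k*(k + 4)/3.
Verify: 1/(k**2 + 7*k + 12) matches t_k.
Evaluate: s_(n+1) = (n + 1)/(3*(n + 4)); subtract s_(2) = 2/15 ⇒ S(n) = (n - 1)/(5*(n + 4)).

S(n) = \frac{n - 1}{5 \left(n + 4\right)}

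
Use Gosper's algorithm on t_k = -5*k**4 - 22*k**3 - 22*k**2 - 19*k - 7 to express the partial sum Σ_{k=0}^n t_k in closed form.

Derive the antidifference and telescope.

S(n) = -n**5 - 8*n**4 - 20*n**3 - 26*n**2 - 20*n - 7

r(k) = (5*k**4 + 42*k**3 + 118*k**2 + 149*k + 75)/(5*k**4 + 22*k**3 + 22*k**2 + 19*k + 7) after simplifying.
Factor: A=1; B=1; C=k**4 + 22*k**3/5 + 22*k**2/5 + 19*k/5 + 7/5.
Set up (1)·f(k+1) − (1)·f(k) − (k**4 + 22*k**3/5 + 22*k**2/5 + 19*k/5 + 7/5) = 0.
Bound: deg f ≤ 5.
A polynomial solution: f(k) = k*(k**4 + 3*k**3 - 2*k**2 + 4*k + 1)/5.
Then R = B(k−1)f/C = k*(k**4 + 3*k**3 - 2*k**2 + 4*k + 1)/(5*k**4 + 22*k**3 + 22*k**2 + 19*k + 7), so s_k = R(k)·t_k = k*(-k**4 - 3*k**3 + 2*k**2 - 4*k - 1).
Verify: -5*k**4 - 22*k**3 - 22*k**2 - 19*k - 7 matches t_k.
Telescope: S(n) = s_(n+1) − s_(0) = -n**5 - 8*n**4 - 20*n**3 - 26*n**2 - 20*n - 7 − (0) = -n**5 - 8*n**4 - 20*n**3 - 26*n**2 - 20*n - 7.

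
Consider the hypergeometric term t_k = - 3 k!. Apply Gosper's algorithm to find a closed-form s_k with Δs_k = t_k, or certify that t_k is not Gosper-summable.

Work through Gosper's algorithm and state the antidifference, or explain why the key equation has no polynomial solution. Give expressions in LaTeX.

Step 1: r(k) = k + 1.
Take A(k)=k + 1, B(k)=1, C(k)=1.
Set up (k + 1)·f(k+1) − (1)·f(k) − (1) = 0.
From deg A=1, deg B=0, deg C=0: d=-1.
deg f ≤ -1 is impossible — no certificate.

no hypergeometric antidifference exists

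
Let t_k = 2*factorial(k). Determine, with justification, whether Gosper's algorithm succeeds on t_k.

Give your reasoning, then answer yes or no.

No. Not Gosper-summable.

Step 1: r(k) = k + 1.
Gosper form: A/B · C(k+1)/C(k) with A=k + 1, B=1, C=1.
Set up (k + 1)·f(k+1) − (1)·f(k) − (1) = 0.
From deg A=1, deg B=0, deg C=0: d=-1.
Bound -1 < 0, so the key equation has no polynomial solution.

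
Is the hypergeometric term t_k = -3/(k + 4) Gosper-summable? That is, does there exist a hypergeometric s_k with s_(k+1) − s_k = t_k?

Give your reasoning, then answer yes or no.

The ratio is (k + 4)/(k + 5).
So A=k + 4 and B=k + 5, with C=1.
Need (k + 4)·f(k+1) − (k + 4)·f(k) = 1.
From deg A=1, deg B=1, deg C=0: d=0.
Write f(k) = c0. Then LHS − RHS = -1, requiring -1 = 0: contradictory. No certificate.

No — t_k has no hypergeometric antidifference.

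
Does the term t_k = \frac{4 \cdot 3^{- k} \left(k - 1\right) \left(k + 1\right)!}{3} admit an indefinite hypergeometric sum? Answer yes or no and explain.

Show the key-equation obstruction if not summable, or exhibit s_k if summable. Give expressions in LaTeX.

Yes. s_k = 4 \cdot 3^{- k} \left(k + 1\right)!.

r(k) = k*(k + 2)/(3*(k - 1)) after simplifying.
Factor: A=k/3 + 2/3; B=1; C=k - 1.
Solve (k/3 + 2/3)·f(k+1) − (1)·f(k) = k - 1.
deg f ≤ 0 (via 1,0,1).
Solve for f: f(k) = 3 (degree 0 ≤ 0).
R(k) = B(k−1)·f(k)/C(k) = 3/(k - 1); s_k = R·t_k = 4*factorial(k + 1)/3**k.
Δs = 4*(k - 1)*factorial(k + 1)/(3*3**k), as required.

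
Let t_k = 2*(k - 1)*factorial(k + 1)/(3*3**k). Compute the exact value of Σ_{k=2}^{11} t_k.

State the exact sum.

Step 1: r(k) = k*(k + 2)/(3*(k - 1)).
Gosper form: A/B · C(k+1)/C(k) with A=k/3 + 2/3, B=1, C=k - 1.
Set up (k/3 + 2/3)·f(k+1) − (1)·f(k) − (k - 1) = 0.
d = 0 from the (1,0,1) case.
Solving with deg f ≤ 0: f(k) = 3.
R(k) = B(k−1)·f(k)/C(k) = 3/(k - 1); s_k = R·t_k = 2*factorial(k + 1)/3**k.
Δs = 2*(k - 1)*factorial(k + 1)/(3*3**k), as required.
Evaluate s at k=12 and k=2: 51251200/2187 and 4/3; difference 51248284/2187.

Σ = 51248284/2187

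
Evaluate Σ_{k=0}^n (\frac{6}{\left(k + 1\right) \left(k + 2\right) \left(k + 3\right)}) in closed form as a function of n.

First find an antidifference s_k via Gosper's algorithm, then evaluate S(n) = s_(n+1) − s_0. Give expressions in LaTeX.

S(n) = \frac{3 \left(n^{2} + 5 n + 4\right)}{2 \left(n^{2} + 5 n + 6\right)}

Ratio r(k) = (k + 1)/(k + 4).
A = k + 1, B = k + 4, C = 1.
Need (k + 1)·f(k+1) − (k + 3)·f(k) = 1.
d = 2 from the (1,1,0) case.
Coefficient equations give f(k) = k*(k + 3)/4.
R(k) = B(k−1)·f(k)/C(k) = k*(k + 3)**2/4; s_k = R·t_k = 3*k*(k + 3)/(2*(k + 1)*(k + 2)).
Check: Δs_k = 6/(k**3 + 6*k**2 + 11*k + 6). ✓
Σ_(k=0)^n t_k = s_(n+1) − s_(0) = (3*(n**2 + 5*n + 4)/(2*(n**2 + 5*n + 6))) − (0), i.e. 3*(n**2 + 5*n + 4)/(2*(n**2 + 5*n + 6)).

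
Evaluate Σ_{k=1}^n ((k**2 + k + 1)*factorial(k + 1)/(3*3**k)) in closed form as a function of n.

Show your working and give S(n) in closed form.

The ratio is (k + 2)*(k + (k + 1)**2 + 2)/(3*(k**2 + k + 1)).
Gosper form: A/B · C(k+1)/C(k) with A=k/3 + 2/3, B=1, C=k**2 + k + 1.
Set up (k/3 + 2/3)·f(k+1) − (1)·f(k) − (k**2 + k + 1) = 0.
Bound: deg f ≤ 1.
Solve for f: f(k) = 3*(k + 1) (degree 1 ≤ 1).
Certificate R = B(k−1)f/C = 3*(k + 1)/(k**2 + k + 1) gives s_k = (k + 1)*factorial(k + 1)/3**k.
Δs = (k**2 + k + 1)*factorial(k + 1)/(3*3**k), as required.
s_(n+1) = 3**(-n - 1)*(n + 2)*factorial(n + 2) and s_(1) = 4/3, so S(n) = 3**(-n - 1)*(-4*3**n + n**3*factorial(n) + 5*n**2*factorial(n) + 8*n*factorial(n) + 4*factorial(n)).

S(n) = 3**(-n - 1)*(-4*3**n + n**3*factorial(n) + 5*n**2*factorial(n) + 8*n*factorial(n) + 4*factorial(n))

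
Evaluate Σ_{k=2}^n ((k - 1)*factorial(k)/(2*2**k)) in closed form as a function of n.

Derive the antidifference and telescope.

Ratio r(k) = k*(k + 1)/(2*(k - 1)).
A = k/2 + 1/2, B = 1, C = k - 1.
Need (k/2 + 1/2)·f(k+1) − (1)·f(k) = k - 1.
Degrees (1,0,1) ⇒ d ≤ 0.
Coefficient equations give f(k) = 2.
Then R = B(k−1)f/C = 2/(k - 1), so s_k = R(k)·t_k = factorial(k)/2**k.
Check: Δs_k = (k - 1)*factorial(k)/(2*2**k). ✓
Σ_(k=2)^n t_k = s_(n+1) − s_(2) = (2**(-n - 1)*factorial(n + 1)) − (1/2), i.e. 2**(-n - 1)*(-2**n + n*factorial(n) + factorial(n)).

S(n) = 2**(-n - 1)*(-2**n + n*factorial(n) + factorial(n))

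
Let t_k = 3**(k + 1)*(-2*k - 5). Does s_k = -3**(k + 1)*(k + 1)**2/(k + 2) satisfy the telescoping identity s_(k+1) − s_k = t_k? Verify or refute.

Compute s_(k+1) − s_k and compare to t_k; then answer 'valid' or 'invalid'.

s_(k+1) = -3**(k + 2)*(k + 2)**2/(k + 3)
s_(k+1) − s_k = 3**(k + 1)*((k + 1)**2*(k + 3) - 3*(k + 2)**3)/((k + 2)*(k + 3))
(s_(k+1) − s_k) − t_k = 3**(k + 1)*(2*k**2 + 8*k + 9)/(k**2 + 5*k + 6)

Invalid: residual 3**(k + 1)*(2*k**2 + 8*k + 9)/(k**2 + 5*k + 6) ≠ 0.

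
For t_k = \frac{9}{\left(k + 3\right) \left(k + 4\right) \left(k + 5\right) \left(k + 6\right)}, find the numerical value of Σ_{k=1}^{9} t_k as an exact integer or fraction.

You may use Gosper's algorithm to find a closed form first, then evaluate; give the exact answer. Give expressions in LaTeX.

t_(k+1)/t_k = (k + 3)/(k + 7).
A = k + 3, B = k + 7, C = 1.
Need (k + 3)·f(k+1) − (k + 6)·f(k) = 1.
Degrees (1,1,0) ⇒ d ≤ 3.
Solving with deg f ≤ 3: f(k) = k*(k**2 + 12*k + 47)/180.
Certificate R = B(k−1)f/C = k*(k + 6)*(k**2 + 12*k + 47)/180 gives s_k = k*(k**2 + 12*k + 47)/(20*(k + 3)*(k + 4)*(k + 5)).
Verify: 9/(k**4 + 18*k**3 + 119*k**2 + 342*k + 360) matches t_k.
Σ_(k=1)^(9) t_k = s_(10) − s_(1) = 89/1820 − (1/40) = 87/3640.

Σ = 87/3640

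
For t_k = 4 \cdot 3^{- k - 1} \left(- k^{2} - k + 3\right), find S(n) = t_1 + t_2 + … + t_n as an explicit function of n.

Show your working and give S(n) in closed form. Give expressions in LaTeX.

S(n) = 3^{- n - 1} \left(- 3^{n + 1} + 2 n^{2} + 8 n + 3\right)

Ratio r(k) = (k + (k + 1)**2 - 2)/(3*(k**2 + k - 3)).
Factor: A=1/3; B=1; C=k**2 + k - 3.
Solve (1/3)·f(k+1) − (1)·f(k) = k**2 + k - 3.
Bound: deg f ≤ 2.
Solving with deg f ≤ 2: f(k) = -3*(2*k**2 + 4*k - 3)/4.
Certificate R = B(k−1)f/C = -3*(2*k**2 + 4*k - 3)/(4*(k**2 + k - 3)) gives s_k = (2*k**2 + 4*k - 3)/3**k.
s_(k+1) − s_k = 4*3**(-k - 1)*(-k**2 - k + 3) = t_k.
Evaluate: s_(n+1) = 3**(-n - 1)*(2*n**2 + 8*n + 3); subtract s_(1) = 1 ⇒ S(n) = 3**(-n - 1)*(-3**(n + 1) + 2*n**2 + 8*n + 3).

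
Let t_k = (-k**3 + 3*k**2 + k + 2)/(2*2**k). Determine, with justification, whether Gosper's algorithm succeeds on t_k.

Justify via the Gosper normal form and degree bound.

Yes. s_k = (k**3 + 2*k + 1)/2**k.

The ratio is (k**3 - 4*k - 5)/(2*(k**3 - 3*k**2 - k - 2)).
Take A(k)=1/2, B(k)=1, C(k)=k**3 - 3*k**2 - k - 2.
Need (1/2)·f(k+1) − (1)·f(k) = k**3 - 3*k**2 - k - 2.
Degrees (0,0,3) ⇒ d ≤ 3.
Solving with deg f ≤ 3: f(k) = -2*(k**3 + 2*k + 1).
R(k) = B(k−1)·f(k)/C(k) = -2*(k**3 + 2*k + 1)/(k**3 - 3*k**2 - k - 2); s_k = R·t_k = (k**3 + 2*k + 1)/2**k.
Δs = (-k**3 + 3*k**2 + k + 2)/(2*2**k), as required.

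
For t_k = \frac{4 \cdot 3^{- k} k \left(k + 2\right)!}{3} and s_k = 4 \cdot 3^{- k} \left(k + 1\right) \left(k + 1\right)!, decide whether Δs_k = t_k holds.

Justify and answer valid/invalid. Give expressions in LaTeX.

s_(k+1) = 4*(k + 2)*factorial(k + 2)/(3*3**k)
s_(k+1) − s_k = 4*(k**2 + k + 1)*factorial(k + 1)/(3*3**k)
(s_(k+1) − s_k) − t_k = -4*(k - 1)*factorial(k + 1)/(3*3**k)

Invalid: residual - \frac{4 \cdot 3^{- k} \left(k - 1\right) \left(k + 1\right)!}{3} ≠ 0.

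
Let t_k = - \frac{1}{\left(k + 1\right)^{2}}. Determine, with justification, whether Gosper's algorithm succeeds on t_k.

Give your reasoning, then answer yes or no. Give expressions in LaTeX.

No. Not Gosper-summable.

Step 1: r(k) = (k + 1)**2/(k + 2)**2.
Gosper form: A/B · C(k+1)/C(k) with A=k**2 + 2*k + 1, B=k**2 + 4*k + 4, C=1.
Set up (k**2 + 2*k + 1)·f(k+1) − (k**2 + 2*k + 1)·f(k) − (1) = 0.
d = 0 from the (2,2,0) case.
Write f(k) = c0. Then LHS − RHS = -1, requiring -1 = 0: contradictory. No certificate.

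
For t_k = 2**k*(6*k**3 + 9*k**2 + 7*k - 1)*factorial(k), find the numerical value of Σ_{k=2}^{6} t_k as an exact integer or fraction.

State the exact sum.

Σ = 80639960

r(k) = 2*(6*k**4 + 33*k**3 + 70*k**2 + 64*k + 21)/(6*k**3 + 9*k**2 + 7*k - 1) after simplifying.
Factor: A=2*k + 2; B=1; C=k**3 + 3*k**2/2 + 7*k/6 - 1/6.
Need (2*k + 2)·f(k+1) − (1)·f(k) = k**3 + 3*k**2/2 + 7*k/6 - 1/6.
From deg A=1, deg B=0, deg C=3: d=2.
Solving with deg f ≤ 2: f(k) = (3*k**2 - 3*k - 1)/6.
Certificate R = B(k−1)f/C = (3*k**2 - 3*k - 1)/(6*k**3 + 9*k**2 + 7*k - 1) gives s_k = 2**k*(3*k**2 - 3*k - 1)*factorial(k).
s_(k+1) − s_k = 2**k*(6*k**3 + 9*k**2 + 7*k - 1)*factorial(k) = t_k.
Sum = s_(7) − s_(2); s_(7) = 80640000, s_(2) = 40 ⇒ 80639960.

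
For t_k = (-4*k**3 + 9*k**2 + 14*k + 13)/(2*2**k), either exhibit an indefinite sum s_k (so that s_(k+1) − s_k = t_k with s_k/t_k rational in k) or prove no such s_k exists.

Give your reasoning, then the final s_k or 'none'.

s_k = (4*k**3 + 3*k**2 + 4*k - 2)/2**k

Ratio r(k) = (4*k**3 + 3*k**2 - 20*k - 32)/(2*(4*k**3 - 9*k**2 - 14*k - 13)).
A = 1/2, B = 1, C = k**3 - 9*k**2/4 - 7*k/2 - 13/4.
Need (1/2)·f(k+1) − (1)·f(k) = k**3 - 9*k**2/4 - 7*k/2 - 13/4.
d = 3 from the (0,0,3) case.
Match coefficients ⇒ f(k) = -(4*k**3 + 3*k**2 + 4*k - 2)/2.
Get s_k = R·t_k = (4*k**3 + 3*k**2 + 4*k - 2)/2**k with R(k) = B(k−1)f(k)/C(k) = -2*(4*k**3 + 3*k**2 + 4*k - 2)/(4*k**3 - 9*k**2 - 14*k - 13).
s_(k+1) − s_k = (-4*k**3 + 9*k**2 + 14*k + 13)/(2*2**k) = t_k.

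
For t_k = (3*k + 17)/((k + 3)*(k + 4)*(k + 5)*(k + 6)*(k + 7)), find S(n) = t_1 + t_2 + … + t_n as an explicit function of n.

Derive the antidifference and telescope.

S(n) = n*(n**2 + 16*n + 83)/(140*(n**3 + 16*n**2 + 83*n + 140))

Ratio r(k) = (k + 3)*(3*k + 20)/((k + 8)*(3*k + 17)).
Normal form (A,B,C) = (k + 3, k + 8, k + 17/3).
Key eq: (k + 3)·f(k+1) = (k + 7)·f(k) + (k + 17/3).
d = 4 from the (1,1,1) case.
A polynomial solution: f(k) = k*(k + 5)*(k**2 + 13*k + 54)/216.
Get s_k = R·t_k = k*(k**2 + 13*k + 54)/(72*(k**3 + 13*k**2 + 54*k + 72)) with R(k) = B(k−1)f(k)/C(k) = k*(k + 5)*(k + 7)*(k**2 + 13*k + 54)/(72*(3*k + 17)).
s_(k+1) − s_k = (3*k + 17)/(k**5 + 25*k**4 + 245*k**3 + 1175*k**2 + 2754*k + 2520) = t_k.
Evaluate: s_(n+1) = (n**3 + 16*n**2 + 83*n + 68)/(72*(n**3 + 16*n**2 + 83*n + 140)); subtract s_(1) = 17/2520 ⇒ S(n) = n*(n**2 + 16*n + 83)/(140*(n**3 + 16*n**2 + 83*n + 140)).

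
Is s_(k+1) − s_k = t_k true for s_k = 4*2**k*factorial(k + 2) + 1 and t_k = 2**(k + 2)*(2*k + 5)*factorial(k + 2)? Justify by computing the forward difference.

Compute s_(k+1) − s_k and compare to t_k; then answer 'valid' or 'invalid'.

valid (s_(k+1) − s_k reduces to t_k)

s_(k+1) = 4*2**(k + 1)*factorial(k + 3) + 1
s_(k+1) − s_k = 2**(k + 2)*(2*k + 5)*factorial(k + 2)
(s_(k+1) − s_k) − t_k = 0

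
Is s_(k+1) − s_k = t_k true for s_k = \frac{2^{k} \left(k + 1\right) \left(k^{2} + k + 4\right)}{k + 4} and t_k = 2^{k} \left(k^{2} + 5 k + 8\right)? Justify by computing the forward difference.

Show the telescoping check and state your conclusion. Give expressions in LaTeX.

s_(k+1) = 2**(k + 1)*(k + 2)*(k + (k + 1)**2 + 5)/(k + 5)
s_(k+1) − s_k = 2**k*(k**4 + 11*k**3 + 49*k**2 + 91*k + 76)/(k**2 + 9*k + 20)
(s_(k+1) − s_k) − t_k = 3*2**k*(-k**3 - 8*k**2 - 27*k - 28)/(k**2 + 9*k + 20)

Invalid: residual \frac{3 \cdot 2^{k} \left(- k^{3} - 8 k^{2} - 27 k - 28\right)}{k^{2} + 9 k + 20} ≠ 0.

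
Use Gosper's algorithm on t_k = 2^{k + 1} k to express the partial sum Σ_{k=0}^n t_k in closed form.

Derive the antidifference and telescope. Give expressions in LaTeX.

Compute t_(k+1)/t_k: get 2 + 2/k.
A = 2, B = 1, C = k.
Need (2)·f(k+1) − (1)·f(k) = k.
Bound: deg f ≤ 1.
A polynomial solution: f(k) = k - 2.
Certificate R = B(k−1)f/C = (k - 2)/k gives s_k = 2**(k + 1)*(k - 2).
Δs = 2**(k + 1)*k, as required.
s_(n+1) = 2**(n + 2)*(n - 1) and s_(0) = -4, so S(n) = 4*2**n*n - 4*2**n + 4.

S(n) = 4 \cdot 2^{n} n - 4 \cdot 2^{n} + 4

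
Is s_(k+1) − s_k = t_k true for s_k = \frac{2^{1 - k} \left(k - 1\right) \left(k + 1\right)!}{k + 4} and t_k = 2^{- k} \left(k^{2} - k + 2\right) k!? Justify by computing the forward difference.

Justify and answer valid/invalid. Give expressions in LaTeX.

s_(k+1) = k*factorial(k + 2)/(2**k*(k + 5))
s_(k+1) − s_k = (k**3 + 4*k**2 + 10)*factorial(k + 1)/(2**k*(k + 4)*(k + 5))
(s_(k+1) − s_k) − t_k = -3*(k**3 + 3*k**2 - 4*k + 10)*factorial(k)/(2**k*(k + 4)*(k + 5))

Invalid: residual - \frac{3 \cdot 2^{- k} \left(k^{3} + 3 k^{2} - 4 k + 10\right) k!}{\left(k + 4\right) \left(k + 5\right)} ≠ 0.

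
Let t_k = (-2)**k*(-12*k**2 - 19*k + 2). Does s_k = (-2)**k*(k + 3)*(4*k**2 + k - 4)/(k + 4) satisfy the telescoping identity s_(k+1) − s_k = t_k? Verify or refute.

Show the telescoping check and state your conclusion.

s_(k+1) = (-2)**(k + 1)*(k + 4)*(k + 4*(k + 1)**2 - 3)/(k + 5)
s_(k+1) − s_k = (-2)**k*(-12*k**4 - 115*k**3 - 338*k**2 - 287*k + 28)/(k**2 + 9*k + 20)
(s_(k+1) − s_k) − t_k = (-2)**k*(12*k**3 + 71*k**2 + 75*k - 12)/(k**2 + 9*k + 20)

Invalid: residual (-2)**k*(12*k**3 + 71*k**2 + 75*k - 12)/(k**2 + 9*k + 20) ≠ 0.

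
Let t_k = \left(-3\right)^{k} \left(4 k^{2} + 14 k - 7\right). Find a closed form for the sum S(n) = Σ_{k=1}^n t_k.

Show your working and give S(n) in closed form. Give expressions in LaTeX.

r(k) = 3*(-4*k**2 - 22*k - 11)/(4*k**2 + 14*k - 7) after simplifying.
Gosper form: A/B · C(k+1)/C(k) with A=-3, B=1, C=k**2 + 7*k/2 - 7/4.
Need (-3)·f(k+1) − (1)·f(k) = k**2 + 7*k/2 - 7/4.
deg f ≤ 2 (via 0,0,2).
Solve for f: f(k) = -(k**2 + 2*k - 4)/4 (degree 2 ≤ 2).
Then R = B(k−1)f/C = -(k**2 + 2*k - 4)/(4*k**2 + 14*k - 7), so s_k = R(k)·t_k = (-3)**k*(-k**2 - 2*k + 4).
Verify: (-3)**k*(4*k**2 + 14*k - 7) matches t_k.
s_(n+1) = (-3)**(n + 1)*(-n**2 - 4*n + 1) and s_(1) = -3, so S(n) = 3*(-3)**n*n**2 + 12*(-3)**n*n - 3*(-3)**n + 3.

S(n) = 3 \left(-3\right)^{n} n^{2} + 12 \left(-3\right)^{n} n - 3 \left(-3\right)^{n} + 3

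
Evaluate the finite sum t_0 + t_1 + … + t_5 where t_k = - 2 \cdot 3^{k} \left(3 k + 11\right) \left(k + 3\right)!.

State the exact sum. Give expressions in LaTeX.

Σ = -529079028

Step 1: r(k) = 3*(k + 4)*(3*k + 14)/(3*k + 11).
So A=3*k + 12 and B=1, with C=k + 11/3.
Key eq: (3*k + 12)·f(k+1) = (1)·f(k) + (k + 11/3).
Bound: deg f ≤ 0.
Solving with deg f ≤ 0: f(k) = 1/3.
So s_k = (B(k−1)f/C)·t_k = (1/(3*k + 11))·t_k = -2*3**k*factorial(k + 3).
Verify: -2*3**k*(3*k + 11)*factorial(k + 3) matches t_k.
Evaluate s at k=6 and k=0: -529079040 and -12; difference -529079028.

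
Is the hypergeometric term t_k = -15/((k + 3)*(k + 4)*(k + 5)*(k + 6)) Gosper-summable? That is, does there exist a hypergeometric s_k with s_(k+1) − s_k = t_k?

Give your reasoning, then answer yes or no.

Yes. s_k = k*(-k**2 - 12*k - 47)/(12*(k + 3)*(k + 4)*(k + 5)).

Ratio r(k) = (k + 3)/(k + 7).
Take A(k)=k + 3, B(k)=k + 7, C(k)=1.
Solve (k + 3)·f(k+1) − (k + 6)·f(k) = 1.
From deg A=1, deg B=1, deg C=0: d=3.
Solve for f: f(k) = k*(k**2 + 12*k + 47)/180 (degree 3 ≤ 3).
Then R = B(k−1)f/C = k*(k + 6)*(k**2 + 12*k + 47)/180, so s_k = R(k)·t_k = k*(-k**2 - 12*k - 47)/(12*(k + 3)*(k + 4)*(k + 5)).
Check: Δs_k = -15/(k**4 + 18*k**3 + 119*k**2 + 342*k + 360). ✓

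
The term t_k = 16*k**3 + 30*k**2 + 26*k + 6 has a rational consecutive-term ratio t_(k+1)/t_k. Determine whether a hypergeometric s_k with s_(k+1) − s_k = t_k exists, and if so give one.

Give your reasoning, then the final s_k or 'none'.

Compute t_(k+1)/t_k: get (8*k**3 + 39*k**2 + 67*k + 39)/(8*k**3 + 15*k**2 + 13*k + 3).
Normal form (A,B,C) = (1, 1, k**3 + 15*k**2/8 + 13*k/8 + 3/8).
Solve (1)·f(k+1) − (1)·f(k) = k**3 + 15*k**2/8 + 13*k/8 + 3/8.
From deg A=0, deg B=0, deg C=3: d=4.
Match coefficients ⇒ f(k) = k*(2*k - 1)*(k**2 + k + 1)/8.
Then R = B(k−1)f/C = k*(2*k - 1)*(k**2 + k + 1)/(8*k**3 + 15*k**2 + 13*k + 3), so s_k = R(k)·t_k = 2*k*(2*k**3 + k**2 + k - 1).
Check: Δs_k = 16*k**3 + 30*k**2 + 26*k + 6. ✓

s_k = 2*k*(2*k**3 + k**2 + k - 1)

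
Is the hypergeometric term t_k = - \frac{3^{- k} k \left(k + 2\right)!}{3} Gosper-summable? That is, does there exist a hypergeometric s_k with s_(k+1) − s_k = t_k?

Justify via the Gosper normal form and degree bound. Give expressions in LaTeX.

r(k) = (k + 1)*(k + 3)/(3*k) after simplifying.
Take A(k)=k/3 + 1, B(k)=1, C(k)=k.
Set up (k/3 + 1)·f(k+1) − (1)·f(k) − (k) = 0.
Degrees (1,0,1) ⇒ d ≤ 0.
Solve for f: f(k) = 3 (degree 0 ≤ 0).
Get s_k = R·t_k = -factorial(k + 2)/3**k with R(k) = B(k−1)f(k)/C(k) = 3/k.
Check: Δs_k = -k*factorial(k + 2)/(3*3**k). ✓

Yes. s_k = - 3^{- k} \left(k + 2\right)!.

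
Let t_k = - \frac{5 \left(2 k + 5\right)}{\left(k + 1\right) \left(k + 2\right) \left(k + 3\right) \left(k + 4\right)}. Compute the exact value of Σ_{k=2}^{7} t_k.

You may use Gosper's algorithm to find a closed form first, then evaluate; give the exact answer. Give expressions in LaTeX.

Compute t_(k+1)/t_k: get (k + 1)*(2*k + 7)/((k + 5)*(2*k + 5)).
Take A(k)=k + 1, B(k)=k + 5, C(k)=k + 5/2.
Need (k + 1)·f(k+1) − (k + 4)·f(k) = k + 5/2.
Bound: deg f ≤ 3.
Solve for f: f(k) = k*(k + 2)*(k + 4)/6 (degree 3 ≤ 3).
Certificate R = B(k−1)f/C = k*(k + 2)*(k + 4)**2/(3*(2*k + 5)) gives s_k = 5*k*(-k - 4)/(3*(k**2 + 4*k + 3)).
Check: Δs_k = 5*(-2*k - 5)/(k**4 + 10*k**3 + 35*k**2 + 50*k + 24). ✓
Evaluate s at k=8 and k=2: -160/99 and -4/3; difference -28/99.

Σ = -28/99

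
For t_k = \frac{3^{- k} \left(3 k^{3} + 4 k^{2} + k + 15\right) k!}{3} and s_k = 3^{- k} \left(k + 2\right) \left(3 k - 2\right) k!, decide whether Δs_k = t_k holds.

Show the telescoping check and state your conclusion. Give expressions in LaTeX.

s_(k+1) = (k + 3)*(3*k + 1)*factorial(k + 1)/(3*3**k)
s_(k+1) − s_k = (3*k**3 + 4*k**2 + k + 15)*factorial(k)/(3*3**k)
(s_(k+1) − s_k) − t_k = 0

valid; difference matches t_k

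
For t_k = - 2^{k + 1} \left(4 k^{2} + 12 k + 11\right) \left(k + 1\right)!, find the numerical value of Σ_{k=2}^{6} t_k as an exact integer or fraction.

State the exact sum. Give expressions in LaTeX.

The ratio is 2*(4*k**3 + 28*k**2 + 67*k + 54)/(4*k**2 + 12*k + 11).
A = 2*k + 4, B = 1, C = k**2 + 3*k + 11/4.
Need (2*k + 4)·f(k+1) − (1)·f(k) = k**2 + 3*k + 11/4.
Degrees (1,0,2) ⇒ d ≤ 1.
A polynomial solution: f(k) = (2*k + 1)/4.
Get s_k = R·t_k = -2**(k + 1)*(2*k + 1)*factorial(k + 1) with R(k) = B(k−1)f(k)/C(k) = (2*k + 1)/(4*k**2 + 12*k + 11).
Δs = -2**(k + 1)*(4*k**2 + 12*k + 11)*factorial(k + 1), as required.
Σ_(k=2)^(6) t_k = s_(7) − s_(2) = -154828800 − (-240) = -154828560.

Σ = -154828560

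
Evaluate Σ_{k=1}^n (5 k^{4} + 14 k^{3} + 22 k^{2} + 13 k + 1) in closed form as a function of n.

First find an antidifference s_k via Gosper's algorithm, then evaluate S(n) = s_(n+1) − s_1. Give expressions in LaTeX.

Ratio r(k) = (5*k**4 + 34*k**3 + 94*k**2 + 119*k + 55)/(5*k**4 + 14*k**3 + 22*k**2 + 13*k + 1).
Normal form (A,B,C) = (1, 1, k**4 + 14*k**3/5 + 22*k**2/5 + 13*k/5 + 1/5).
Need (1)·f(k+1) − (1)·f(k) = k**4 + 14*k**3/5 + 22*k**2/5 + 13*k/5 + 1/5.
Bound: deg f ≤ 5.
A polynomial solution: f(k) = k*(k**4 + k**3 + 2*k**2 - k - 2)/5.
Certificate R = B(k−1)f/C = k*(k**4 + k**3 + 2*k**2 - k - 2)/(5*k**4 + 14*k**3 + 22*k**2 + 13*k + 1) gives s_k = k*(k**4 + k**3 + 2*k**2 - k - 2).
s_(k+1) − s_k = 5*k**4 + 14*k**3 + 22*k**2 + 13*k + 1 = t_k.
s_(n+1) = n**5 + 6*n**4 + 16*n**3 + 21*n**2 + 11*n + 1 and s_(1) = 1, so S(n) = n*(n**4 + 6*n**3 + 16*n**2 + 21*n + 11).

S(n) = n \left(n^{4} + 6 n^{3} + 16 n^{2} + 21 n + 11\right)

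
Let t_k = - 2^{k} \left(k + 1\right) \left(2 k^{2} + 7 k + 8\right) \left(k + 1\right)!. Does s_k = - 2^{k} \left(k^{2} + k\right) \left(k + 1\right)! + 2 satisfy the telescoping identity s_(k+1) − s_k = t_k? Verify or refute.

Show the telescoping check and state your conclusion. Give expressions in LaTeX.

s_(k+1) = -2**(k + 1)*(k + (k + 1)**2 + 1)*factorial(k + 2) + 2
s_(k+1) − s_k = -2**k*(k + 1)*(2*k**2 + 7*k + 8)*factorial(k + 1)
(s_(k+1) − s_k) − t_k = 0

Valid — Δs_k = t_k.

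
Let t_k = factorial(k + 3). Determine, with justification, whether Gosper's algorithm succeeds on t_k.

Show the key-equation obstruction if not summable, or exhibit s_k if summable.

No — t_k has no hypergeometric antidifference.

Compute t_(k+1)/t_k: get k + 4.
Take A(k)=k + 4, B(k)=1, C(k)=1.
f must satisfy (k + 4)·f(k+1) − (1)·f(k) = 1.
d = -1 from the (1,0,0) case.
d = -1 < 0 ⇒ no nonzero polynomial f; not summable.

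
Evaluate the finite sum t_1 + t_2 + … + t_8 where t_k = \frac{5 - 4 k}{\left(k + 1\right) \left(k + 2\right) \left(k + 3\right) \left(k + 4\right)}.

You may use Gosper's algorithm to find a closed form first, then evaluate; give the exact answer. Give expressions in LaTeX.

Σ = -19/660

The ratio is (k + 1)*(4*k - 1)/((k + 5)*(4*k - 5)).
Normal form (A,B,C) = (k + 1, k + 5, k - 5/4).
Need (k + 1)·f(k+1) − (k + 4)·f(k) = k - 5/4.
Degrees (1,1,1) ⇒ d ≤ 3.
A polynomial solution: f(k) = -k*(k**2 + 6*k + 23)/24.
R(k) = B(k−1)·f(k)/C(k) = -k*(k + 4)*(k**2 + 6*k + 23)/(6*(4*k - 5)); s_k = R·t_k = k*(k**2 + 6*k + 23)/(6*(k + 1)*(k + 2)*(k + 3)).
Verify: (5 - 4*k)/(k**4 + 10*k**3 + 35*k**2 + 50*k + 24) matches t_k.
Evaluate s at k=9 and k=1: 79/440 and 5/24; difference -19/660.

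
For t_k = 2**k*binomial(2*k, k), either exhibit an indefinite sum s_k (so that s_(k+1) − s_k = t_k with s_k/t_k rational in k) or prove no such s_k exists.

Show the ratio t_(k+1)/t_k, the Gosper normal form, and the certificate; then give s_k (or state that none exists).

none — t_k is not Gosper-summable

Ratio r(k) = 4*(2*k + 1)/(k + 1).
A = 8*k + 4, B = k + 1, C = 1.
Key eq: (8*k + 4)·f(k+1) = (k)·f(k) + (1).
deg f ≤ -1 (via 1,1,0).
deg f ≤ -1 is impossible — no certificate.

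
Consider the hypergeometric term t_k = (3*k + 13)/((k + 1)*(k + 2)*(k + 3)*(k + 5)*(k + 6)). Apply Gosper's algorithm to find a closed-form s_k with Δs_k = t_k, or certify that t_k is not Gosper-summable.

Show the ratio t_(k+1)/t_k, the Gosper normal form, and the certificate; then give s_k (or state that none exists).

s_k = k*(k**2 + 8*k + 17)/(10*(k**3 + 8*k**2 + 17*k + 10))

Compute t_(k+1)/t_k: get (k + 1)*(k + 5)*(3*k + 16)/((k + 4)*(k + 7)*(3*k + 13)).
Take A(k)=k + 1, B(k)=k + 7, C(k)=k**2 + 25*k/3 + 52/3.
Need (k + 1)·f(k+1) − (k + 6)·f(k) = k**2 + 25*k/3 + 52/3.
deg f ≤ 5 (via 1,1,2).
Coefficient equations give f(k) = k*(k + 3)*(k + 4)*(k**2 + 8*k + 17)/30.
Get s_k = R·t_k = k*(k**2 + 8*k + 17)/(10*(k**3 + 8*k**2 + 17*k + 10)) with R(k) = B(k−1)f(k)/C(k) = k*(k + 3)*(k + 6)*(k**2 + 8*k + 17)/(10*(3*k + 13)).
s_(k+1) − s_k = (3*k + 13)/(k**5 + 17*k**4 + 107*k**3 + 307*k**2 + 396*k + 180) = t_k.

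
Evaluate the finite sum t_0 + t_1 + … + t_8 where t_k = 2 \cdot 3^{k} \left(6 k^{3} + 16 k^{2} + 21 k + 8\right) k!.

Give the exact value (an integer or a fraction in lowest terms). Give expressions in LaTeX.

The ratio is 3*(6*k**4 + 40*k**3 + 105*k**2 + 122*k + 51)/(6*k**3 + 16*k**2 + 21*k + 8).
Normal form (A,B,C) = (3*k + 3, 1, k**3 + 8*k**2/3 + 7*k/2 + 4/3).
Need (3*k + 3)·f(k+1) − (1)·f(k) = k**3 + 8*k**2/3 + 7*k/2 + 4/3.
From deg A=1, deg B=0, deg C=3: d=2.
Solve for f: f(k) = (2*k**2 + 1)/6 (degree 2 ≤ 2).
Get s_k = R·t_k = 2*3**k*(2*k**2 + 1)*factorial(k) with R(k) = B(k−1)f(k)/C(k) = (2*k**2 + 1)/(6*k**3 + 16*k**2 + 21*k + 8).
Check: Δs_k = 2*3**k*(6*k**3 + 16*k**2 + 21*k + 8)*factorial(k). ✓
Telescoping: Σ = s_(9) − s_(0) = 2328476855040 − (2) = 2328476855038.

Σ = 2328476855038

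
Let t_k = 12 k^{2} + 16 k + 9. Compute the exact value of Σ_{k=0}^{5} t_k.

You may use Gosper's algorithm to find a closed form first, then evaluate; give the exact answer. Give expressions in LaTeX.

The ratio is (12*k**2 + 40*k + 37)/(12*k**2 + 16*k + 9).
Take A(k)=1, B(k)=1, C(k)=k**2 + 4*k/3 + 3/4.
Need (1)·f(k+1) − (1)·f(k) = k**2 + 4*k/3 + 3/4.
deg f ≤ 3 (via 0,0,2).
Match coefficients ⇒ f(k) = k*(4*k**2 + 2*k + 3)/12.
So s_k = (B(k−1)f/C)·t_k = (k*(4*k**2 + 2*k + 3)/(12*k**2 + 16*k + 9))·t_k = k*(4*k**2 + 2*k + 3).
Verify: 12*k**2 + 16*k + 9 matches t_k.
Telescoping: Σ = s_(6) − s_(0) = 954 − (0) = 954.

Σ = 954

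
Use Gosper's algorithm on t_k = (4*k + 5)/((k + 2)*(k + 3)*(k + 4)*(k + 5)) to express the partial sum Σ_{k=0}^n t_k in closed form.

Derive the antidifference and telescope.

S(n) = (n**3 + 12*n**2 + 31*n + 20)/(8*(n**3 + 12*n**2 + 47*n + 60))

Compute t_(k+1)/t_k: get (k + 2)*(4*k + 9)/((k + 6)*(4*k + 5)).
Normal form (A,B,C) = (k + 2, k + 6, k + 5/4).
f must satisfy (k + 2)·f(k+1) − (k + 5)·f(k) = k + 5/4.
Bound: deg f ≤ 3.
Coefficient equations give f(k) = k*(k**2 + 9*k + 10)/32.
So s_k = (B(k−1)f/C)·t_k = (k*(k + 5)*(k**2 + 9*k + 10)/(8*(4*k + 5)))·t_k = k*(k**2 + 9*k + 10)/(8*(k + 2)*(k + 3)*(k + 4)).
s_(k+1) − s_k = (4*k + 5)/(k**4 + 14*k**3 + 71*k**2 + 154*k + 120) = t_k.
Evaluate: s_(n+1) = (n**3 + 12*n**2 + 31*n + 20)/(8*(n**3 + 12*n**2 + 47*n + 60)); subtract s_(0) = 0 ⇒ S(n) = (n**3 + 12*n**2 + 31*n + 20)/(8*(n**3 + 12*n**2 + 47*n + 60)).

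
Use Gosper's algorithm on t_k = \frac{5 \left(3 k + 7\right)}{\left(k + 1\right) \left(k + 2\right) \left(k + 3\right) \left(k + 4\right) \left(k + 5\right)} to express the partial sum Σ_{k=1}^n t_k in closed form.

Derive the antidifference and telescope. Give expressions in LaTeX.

S(n) = \frac{n \left(n^{2} + 11 n + 38\right)}{8 \left(n^{3} + 11 n^{2} + 38 n + 40\right)}

The ratio is (k + 1)*(3*k + 10)/((k + 6)*(3*k + 7)).
Factor: A=k + 1; B=k + 6; C=k + 7/3.
Set up (k + 1)·f(k+1) − (k + 5)·f(k) − (k + 7/3) = 0.
d = 4 from the (1,1,1) case.
A polynomial solution: f(k) = k*(k + 2)*(k**2 + 8*k + 19)/36.
So s_k = (B(k−1)f/C)·t_k = (k*(k + 2)*(k + 5)*(k**2 + 8*k + 19)/(12*(3*k + 7)))·t_k = 5*k*(k**2 + 8*k + 19)/(12*(k**3 + 8*k**2 + 19*k + 12)).
Verify: 5*(3*k + 7)/(k**5 + 15*k**4 + 85*k**3 + 225*k**2 + 274*k + 120) matches t_k.
s_(n+1) = 5*(n**3 + 11*n**2 + 38*n + 28)/(12*(n**3 + 11*n**2 + 38*n + 40)) and s_(1) = 7/24, so S(n) = n*(n**2 + 11*n + 38)/(8*(n**3 + 11*n**2 + 38*n + 40)).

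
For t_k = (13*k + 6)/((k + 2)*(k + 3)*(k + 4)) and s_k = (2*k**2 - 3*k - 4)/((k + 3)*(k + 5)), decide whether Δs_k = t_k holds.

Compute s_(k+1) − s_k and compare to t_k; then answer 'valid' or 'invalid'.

Invalid: residual 3*(2*k**3 - 8*k**2 - 87*k - 46)/(k**5 + 20*k**4 + 155*k**3 + 580*k**2 + 1044*k + 720) ≠ 0.

s_(k+1) = (2*k**2 + k - 5)/(k**2 + 10*k + 24)
s_(k+1) − s_k = (19*k**2 + 87*k + 21)/(k**4 + 18*k**3 + 119*k**2 + 342*k + 360)
(s_(k+1) − s_k) − t_k = 3*(2*k**3 - 8*k**2 - 87*k - 46)/(k**5 + 20*k**4 + 155*k**3 + 580*k**2 + 1044*k + 720)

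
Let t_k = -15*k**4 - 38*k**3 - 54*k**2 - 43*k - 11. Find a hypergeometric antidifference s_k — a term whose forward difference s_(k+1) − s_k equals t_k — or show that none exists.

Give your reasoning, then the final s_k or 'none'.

s_k = k*(-3*k**4 - 2*k**3 - 4*k**2 - 4*k + 2)

Ratio r(k) = (15*k**4 + 98*k**3 + 258*k**2 + 325*k + 161)/(15*k**4 + 38*k**3 + 54*k**2 + 43*k + 11).
So A=1 and B=1, with C=k**4 + 38*k**3/15 + 18*k**2/5 + 43*k/15 + 11/15.
Need (1)·f(k+1) − (1)·f(k) = k**4 + 38*k**3/15 + 18*k**2/5 + 43*k/15 + 11/15.
deg f ≤ 5 (via 0,0,4).
Solving with deg f ≤ 5: f(k) = k*(3*k**4 + 2*k**3 + 4*k**2 + 4*k - 2)/15.
Certificate R = B(k−1)f/C = k*(3*k**4 + 2*k**3 + 4*k**2 + 4*k - 2)/(15*k**4 + 38*k**3 + 54*k**2 + 43*k + 11) gives s_k = k*(-3*k**4 - 2*k**3 - 4*k**2 - 4*k + 2).
Verify: -15*k**4 - 38*k**3 - 54*k**2 - 43*k - 11 matches t_k.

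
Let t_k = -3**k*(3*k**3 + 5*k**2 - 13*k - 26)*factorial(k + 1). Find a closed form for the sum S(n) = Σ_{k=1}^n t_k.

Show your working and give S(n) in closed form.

S(n) = -3*3**n*n**2*factorial(n + 2) + 15*3**n*factorial(n + 2) - 30

r(k) = 3*(3*k**4 + 20*k**3 + 34*k**2 - 19*k - 62)/(3*k**3 + 5*k**2 - 13*k - 26) after simplifying.
Gosper form: A/B · C(k+1)/C(k) with A=3*k + 6, B=1, C=k**3 + 5*k**2/3 - 13*k/3 - 26/3.
f must satisfy (3*k + 6)·f(k+1) − (1)·f(k) = k**3 + 5*k**2/3 - 13*k/3 - 26/3.
Bound: deg f ≤ 2.
Solve for f: f(k) = (k**2 - 2*k - 4)/3 (degree 2 ≤ 2).
So s_k = (B(k−1)f/C)·t_k = ((k**2 - 2*k - 4)/(3*k**3 + 5*k**2 - 13*k - 26))·t_k = 3**k*(-k**2 + 2*k + 4)*factorial(k + 1).
s_(k+1) − s_k = -3**k*(3*k**3 + 5*k**2 - 13*k - 26)*factorial(k + 1) = t_k.
Evaluate: s_(n+1) = -3**(n + 1)*(n**2 - 5)*factorial(n + 2); subtract s_(1) = 30 ⇒ S(n) = -3*3**n*n**2*factorial(n + 2) + 15*3**n*factorial(n + 2) - 30.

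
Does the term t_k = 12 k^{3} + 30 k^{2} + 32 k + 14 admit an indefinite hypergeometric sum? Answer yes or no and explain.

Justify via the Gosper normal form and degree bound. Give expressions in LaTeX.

Compute t_(k+1)/t_k: get (6*k**3 + 33*k**2 + 64*k + 44)/(6*k**3 + 15*k**2 + 16*k + 7).
Gosper form: A/B · C(k+1)/C(k) with A=1, B=1, C=k**3 + 5*k**2/2 + 8*k/3 + 7/6.
Key eq: (1)·f(k+1) = (1)·f(k) + (k**3 + 5*k**2/2 + 8*k/3 + 7/6).
Bound: deg f ≤ 4.
Coefficient equations give f(k) = k*(k + 1)*(3*k**2 + k + 3)/12.
So s_k = (B(k−1)f/C)·t_k = (k*(3*k**2 + k + 3)/(2*(6*k**2 + 9*k + 7)))·t_k = k*(3*k**3 + 4*k**2 + 4*k + 3).
s_(k+1) − s_k = 12*k**3 + 30*k**2 + 32*k + 14 = t_k.

Yes. s_k = k \left(3 k^{3} + 4 k^{2} + 4 k + 3\right).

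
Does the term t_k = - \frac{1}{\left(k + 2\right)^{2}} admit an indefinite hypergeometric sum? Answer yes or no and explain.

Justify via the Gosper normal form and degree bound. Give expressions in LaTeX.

No. Not Gosper-summable.

Compute t_(k+1)/t_k: get (k + 2)**2/(k + 3)**2.
Take A(k)=k**2 + 4*k + 4, B(k)=k**2 + 6*k + 9, C(k)=1.
Solve (k**2 + 4*k + 4)·f(k+1) − (k**2 + 4*k + 4)·f(k) = 1.
d = 0 from the (2,2,0) case.
Write f(k) = c0. Then LHS − RHS = -1, requiring -1 = 0: contradictory. No certificate.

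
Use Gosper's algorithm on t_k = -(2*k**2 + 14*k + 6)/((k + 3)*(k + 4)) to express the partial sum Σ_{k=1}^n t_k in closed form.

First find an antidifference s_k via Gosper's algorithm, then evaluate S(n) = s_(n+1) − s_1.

S(n) = n*(-4*n - 7)/(2*(n + 4))

Ratio r(k) = (k + 3)*(7*k + (k + 1)**2 + 10)/((k + 5)*(k**2 + 7*k + 3)).
A = k + 3, B = k + 5, C = k**2 + 7*k + 3.
Key eq: (k + 3)·f(k+1) = (k + 4)·f(k) + (k**2 + 7*k + 3).
From deg A=1, deg B=1, deg C=2: d=2.
Coefficient equations give f(k) = k**2.
Certificate R = B(k−1)f/C = k**2*(k + 4)/(k**2 + 7*k + 3) gives s_k = -2*k**2/(k + 3).
s_(k+1) − s_k = 2*(-k**2 - 7*k - 3)/(k**2 + 7*k + 12) = t_k.
Evaluate: s_(n+1) = 2*(-n**2 - 2*n - 1)/(n + 4); subtract s_(1) = -1/2 ⇒ S(n) = n*(-4*n - 7)/(2*(n + 4)).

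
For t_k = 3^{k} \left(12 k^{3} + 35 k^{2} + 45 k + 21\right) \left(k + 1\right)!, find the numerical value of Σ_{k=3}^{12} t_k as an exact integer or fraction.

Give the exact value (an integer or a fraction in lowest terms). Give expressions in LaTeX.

Σ = 88953827046948844560

Compute t_(k+1)/t_k: get 3*(12*k**4 + 95*k**3 + 293*k**2 + 415*k + 226)/(12*k**3 + 35*k**2 + 45*k + 21).
Gosper form: A/B · C(k+1)/C(k) with A=3*k + 6, B=1, C=k**3 + 35*k**2/12 + 15*k/4 + 7/4.
Key eq: (3*k + 6)·f(k+1) = (1)·f(k) + (k**3 + 35*k**2/12 + 15*k/4 + 7/4).
Bound: deg f ≤ 2.
Solve for f: f(k) = (4*k**2 - 3*k + 3)/12 (degree 2 ≤ 2).
R(k) = B(k−1)·f(k)/C(k) = (4*k**2 - 3*k + 3)/(12*k**3 + 35*k**2 + 45*k + 21); s_k = R·t_k = 3**k*(4*k**2 - 3*k + 3)*factorial(k + 1).
Δs = 3**k*(12*k**3 + 35*k**2 + 45*k + 21)*factorial(k + 1), as required.
Σ_(k=3)^(12) t_k = s_(13) − s_(3) = 88953827046948864000 − (19440) = 88953827046948844560.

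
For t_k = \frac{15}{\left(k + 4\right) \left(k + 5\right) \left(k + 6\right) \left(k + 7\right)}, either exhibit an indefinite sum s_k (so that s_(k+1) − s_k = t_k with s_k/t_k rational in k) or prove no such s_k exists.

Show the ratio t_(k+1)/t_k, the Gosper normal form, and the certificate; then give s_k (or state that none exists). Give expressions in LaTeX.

s_k = \frac{k \left(k^{2} + 15 k + 74\right)}{24 \left(k + 4\right) \left(k + 5\right) \left(k + 6\right)}

Compute t_(k+1)/t_k: get (k + 4)/(k + 8).
Gosper form: A/B · C(k+1)/C(k) with A=k + 4, B=k + 8, C=1.
Set up (k + 4)·f(k+1) − (k + 7)·f(k) − (1) = 0.
d = 3 from the (1,1,0) case.
Solve for f: f(k) = k*(k**2 + 15*k + 74)/360 (degree 3 ≤ 3).
Get s_k = R·t_k = k*(k**2 + 15*k + 74)/(24*(k + 4)*(k + 5)*(k + 6)) with R(k) = B(k−1)f(k)/C(k) = k*(k + 7)*(k**2 + 15*k + 74)/360.
Check: Δs_k = 15/(k**4 + 22*k**3 + 179*k**2 + 638*k + 840). ✓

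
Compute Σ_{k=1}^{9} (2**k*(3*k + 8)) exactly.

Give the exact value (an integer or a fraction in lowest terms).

Step 1: r(k) = 2*(3*k + 11)/(3*k + 8).
A = 2, B = 1, C = k + 8/3.
Set up (2)·f(k+1) − (1)·f(k) − (k + 8/3) = 0.
Bound: deg f ≤ 1.
A polynomial solution: f(k) = (3*k + 2)/3.
Get s_k = R·t_k = 2**k*(3*k + 2) with R(k) = B(k−1)f(k)/C(k) = (3*k + 2)/(3*k + 8).
s_(k+1) − s_k = 2**k*(3*k + 8) = t_k.
Σ_(k=1)^(9) t_k = s_(10) − s_(1) = 32768 − (10) = 32758.

Σ = 32758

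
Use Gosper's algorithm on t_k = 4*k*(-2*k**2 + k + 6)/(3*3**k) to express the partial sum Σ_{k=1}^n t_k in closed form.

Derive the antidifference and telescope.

Ratio r(k) = (k + 1)*(k - 2*(k + 1)**2 + 7)/(3*k*(-2*k**2 + k + 6)).
A = 1/3, B = 1, C = k**3 - k**2/2 - 3*k.
f must satisfy (1/3)·f(k+1) − (1)·f(k) = k**3 - k**2/2 - 3*k.
From deg A=0, deg B=0, deg C=3: d=3.
Match coefficients ⇒ f(k) = -3*(4*k**3 + 4*k**2 - 2*k + 3)/8.
R(k) = B(k−1)·f(k)/C(k) = -3*(4*k**3 + 4*k**2 - 2*k + 3)/(4*k*(k - 2)*(2*k + 3)); s_k = R·t_k = (4*k**3 + 4*k**2 - 2*k + 3)/3**k.
Check: Δs_k = 4*k*(-2*k**2 + k + 6)/(3*3**k). ✓
Evaluate: s_(n+1) = 3**(-n - 1)*(4*n**3 + 16*n**2 + 18*n + 9); subtract s_(1) = 3 ⇒ S(n) = 3**(-n - 1)*(-3**(n + 2) + 4*n**3 + 16*n**2 + 18*n + 9).

S(n) = 3**(-n - 1)*(-3**(n + 2) + 4*n**3 + 16*n**2 + 18*n + 9)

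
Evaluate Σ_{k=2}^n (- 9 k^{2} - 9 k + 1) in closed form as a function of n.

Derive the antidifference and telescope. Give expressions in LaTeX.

S(n) = - 3 n^{3} - 9 n^{2} - 5 n + 17

Ratio r(k) = (9*k**2 + 27*k + 17)/(9*k**2 + 9*k - 1).
A = 1, B = 1, C = k**2 + k - 1/9.
Set up (1)·f(k+1) − (1)·f(k) − (k**2 + k - 1/9) = 0.
d = 3 from the (0,0,2) case.
Solve for f: f(k) = k*(3*k**2 - 4)/9 (degree 3 ≤ 3).
So s_k = (B(k−1)f/C)·t_k = (k*(3*k**2 - 4)/(9*k**2 + 9*k - 1))·t_k = k*(4 - 3*k**2).
Δs = -9*k**2 - 9*k + 1, as required.
s_(n+1) = -3*n**3 - 9*n**2 - 5*n + 1 and s_(2) = -16, so S(n) = -3*n**3 - 9*n**2 - 5*n + 17.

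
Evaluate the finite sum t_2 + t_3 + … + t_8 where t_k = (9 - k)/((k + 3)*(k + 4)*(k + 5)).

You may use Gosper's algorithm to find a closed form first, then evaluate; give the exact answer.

Σ = 14/195

r(k) = (k - 8)*(k + 3)/((k - 9)*(k + 6)) after simplifying.
Factor: A=k + 3; B=k + 6; C=k - 9.
Need (k + 3)·f(k+1) − (k + 5)·f(k) = k - 9.
From deg A=1, deg B=1, deg C=1: d=2.
Solving with deg f ≤ 2: f(k) = -k*(k + 11)/4.
Then R = B(k−1)f/C = -k*(k + 5)*(k + 11)/(4*(k - 9)), so s_k = R(k)·t_k = k*(k + 11)/(4*(k + 3)*(k + 4)).
Check: Δs_k = (9 - k)/(k**3 + 12*k**2 + 47*k + 60). ✓
Evaluate s at k=9 and k=2: 15/52 and 13/60; difference 14/195.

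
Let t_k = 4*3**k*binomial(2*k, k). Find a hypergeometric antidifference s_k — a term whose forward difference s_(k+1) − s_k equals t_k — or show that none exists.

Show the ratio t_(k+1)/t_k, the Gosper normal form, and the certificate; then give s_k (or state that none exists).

none (Gosper's algorithm certifies no s_k)

r(k) = 6*(2*k + 1)/(k + 1) after simplifying.
So A=12*k + 6 and B=k + 1, with C=1.
Key eq: (12*k + 6)·f(k+1) = (k)·f(k) + (1).
Degrees (1,1,0) ⇒ d ≤ -1.
deg f ≤ -1 is impossible — no certificate.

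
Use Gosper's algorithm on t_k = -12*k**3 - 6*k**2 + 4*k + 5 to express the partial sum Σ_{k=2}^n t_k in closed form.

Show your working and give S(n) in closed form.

r(k) = (12*k**3 + 42*k**2 + 44*k + 9)/(12*k**3 + 6*k**2 - 4*k - 5) after simplifying.
So A=1 and B=1, with C=k**3 + k**2/2 - k/3 - 5/12.
f must satisfy (1)·f(k+1) − (1)·f(k) = k**3 + k**2/2 - k/3 - 5/12.
deg f ≤ 4 (via 0,0,3).
Solve for f: f(k) = k*(3*k**3 - 4*k**2 - 2*k - 2)/12 (degree 4 ≤ 4).
R(k) = B(k−1)·f(k)/C(k) = k*(3*k**3 - 4*k**2 - 2*k - 2)/(12*k**3 + 6*k**2 - 4*k - 5); s_k = R·t_k = k*(-3*k**3 + 4*k**2 + 2*k + 2).
Δs = -12*k**3 - 6*k**2 + 4*k + 5, as required.
Σ_(k=2)^n t_k = s_(n+1) − s_(2) = (-3*n**4 - 8*n**3 - 4*n**2 + 6*n + 5) − (-4), i.e. -3*n**4 - 8*n**3 - 4*n**2 + 6*n + 9.

S(n) = -3*n**4 - 8*n**3 - 4*n**2 + 6*n + 9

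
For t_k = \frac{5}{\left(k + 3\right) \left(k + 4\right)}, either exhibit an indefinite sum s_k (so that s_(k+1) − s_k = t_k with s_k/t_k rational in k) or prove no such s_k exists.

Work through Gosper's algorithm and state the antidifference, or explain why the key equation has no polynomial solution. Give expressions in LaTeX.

Ratio r(k) = (k + 3)/(k + 5).
So A=k + 3 and B=k + 5, with C=1.
Need (k + 3)·f(k+1) − (k + 4)·f(k) = 1.
Bound: deg f ≤ 1.
A polynomial solution: f(k) = k/3.
So s_k = (B(k−1)f/C)·t_k = (k*(k + 4)/3)·t_k = 5*k/(3*(k + 3)).
Δs = 5/(k**2 + 7*k + 12), as required.

s_k = \frac{5 k}{3 \left(k + 3\right)}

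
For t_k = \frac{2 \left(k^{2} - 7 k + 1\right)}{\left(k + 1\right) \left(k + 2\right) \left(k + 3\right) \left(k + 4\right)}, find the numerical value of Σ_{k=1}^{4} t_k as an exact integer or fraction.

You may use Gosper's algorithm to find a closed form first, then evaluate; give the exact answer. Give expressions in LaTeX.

Σ = -29/168

The ratio is -(k + 1)*(7*k - (k + 1)**2 + 6)/((k + 5)*(k**2 - 7*k + 1)).
Normal form (A,B,C) = (k + 1, k + 5, k**2 - 7*k + 1).
Set up (k + 1)·f(k+1) − (k + 4)·f(k) − (k**2 - 7*k + 1) = 0.
From deg A=1, deg B=1, deg C=2: d=3.
Solving with deg f ≤ 3: f(k) = -k*(k - 2).
Then R = B(k−1)f/C = -k*(k - 2)*(k + 4)/(k**2 - 7*k + 1), so s_k = R(k)·t_k = 2*k*(2 - k)/((k + 1)*(k + 2)*(k + 3)).
Verify: 2*(k**2 - 7*k + 1)/(k**4 + 10*k**3 + 35*k**2 + 50*k + 24) matches t_k.
Evaluate s at k=5 and k=1: -5/56 and 1/12; difference -29/168.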